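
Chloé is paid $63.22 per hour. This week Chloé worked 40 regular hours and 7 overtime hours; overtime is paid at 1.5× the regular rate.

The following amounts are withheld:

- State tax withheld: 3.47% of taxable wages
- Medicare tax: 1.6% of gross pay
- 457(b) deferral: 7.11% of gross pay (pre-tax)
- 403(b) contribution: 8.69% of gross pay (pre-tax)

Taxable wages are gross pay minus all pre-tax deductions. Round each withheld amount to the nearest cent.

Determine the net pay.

Regular pay: 40 × $63.22 = $2,528.80
Overtime pay: 7 × $63.22 × 1.5 = $663.81
Gross pay = $2,528.80 + $663.81 = $3,192.61
403(b) contribution: $3,192.61 × 0.0869 = $277.44
457(b) deferral: $3,192.61 × 0.0711 = $226.99
Pre-tax total = $277.44 + $226.99 = $504.43
Taxable wages = $3,192.61 − $504.43 = $2,688.18
State tax withheld: $2,688.18 × 0.0347 = $93.28
Medicare tax: $3,192.61 × 0.016 = $51.08
Total deductions = $277.44 + $226.99 + $93.28 + $51.08 = $648.79
Net pay = $3,192.61 − $648.79 = $2,543.82

$2,543.82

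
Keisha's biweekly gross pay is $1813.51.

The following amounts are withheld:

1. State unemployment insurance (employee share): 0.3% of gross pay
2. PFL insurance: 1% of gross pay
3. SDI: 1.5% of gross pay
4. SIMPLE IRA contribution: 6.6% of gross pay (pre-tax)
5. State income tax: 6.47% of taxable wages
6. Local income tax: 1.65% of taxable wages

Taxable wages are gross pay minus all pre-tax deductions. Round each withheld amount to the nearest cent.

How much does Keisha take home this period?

SIMPLE IRA contribution: $1813.51 × 0.066 = $119.69
Taxable wages = $1813.51 − $119.69 = $1693.82
Local income tax: $1693.82 × 0.0165 = $27.95
State income tax: $1693.82 × 0.0647 = $109.59
State unemployment insurance (employee share): $1813.51 × 0.003 = $5.44
SDI: $1813.51 × 0.015 = $27.20
PFL insurance: $1813.51 × 0.01 = $18.14
Total deductions = $119.69 + $27.95 + $109.59 + $5.44 + $27.20 + $18.14 = $308.01
Net pay = $1813.51 − $308.01 = $1505.50

$1505.50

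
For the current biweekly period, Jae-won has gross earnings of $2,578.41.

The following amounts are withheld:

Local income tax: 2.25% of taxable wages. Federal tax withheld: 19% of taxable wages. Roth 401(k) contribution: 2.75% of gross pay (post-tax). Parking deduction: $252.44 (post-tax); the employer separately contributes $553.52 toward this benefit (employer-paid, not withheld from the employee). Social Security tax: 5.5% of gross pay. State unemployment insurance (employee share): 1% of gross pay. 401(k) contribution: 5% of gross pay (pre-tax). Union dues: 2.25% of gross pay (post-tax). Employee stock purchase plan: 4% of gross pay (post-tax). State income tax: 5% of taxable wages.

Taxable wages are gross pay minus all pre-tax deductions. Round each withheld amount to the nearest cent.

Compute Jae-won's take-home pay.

$1,154.42

401(k) contribution: $2,578.41 × 0.05 = $128.92
Taxable wages = $2,578.41 − $128.92 = $2,449.49
State income tax: $2,449.49 × 0.05 = $122.47
Federal tax withheld: $2,449.49 × 0.19 = $465.40
Local income tax: $2,449.49 × 0.0225 = $55.11
State unemployment insurance (employee share): $2,578.41 × 0.01 = $25.78
Social Security tax: $2,578.41 × 0.055 = $141.81
Union dues: $2,578.41 × 0.0225 = $58.01
Roth 401(k) contribution: $2,578.41 × 0.0275 = $70.91
Employee stock purchase plan: $2,578.41 × 0.04 = $103.14
Parking deduction: $252.44
(Employer's $553.52 toward parking deduction is not withheld from the employee.)
Total deductions = $128.92 + $122.47 + $465.40 + $55.11 + $25.78 + $141.81 + $58.01 + $70.91 + $103.14 + $252.44 = $1,423.99
Net pay = $2,578.41 − $1,423.99 = $1,154.42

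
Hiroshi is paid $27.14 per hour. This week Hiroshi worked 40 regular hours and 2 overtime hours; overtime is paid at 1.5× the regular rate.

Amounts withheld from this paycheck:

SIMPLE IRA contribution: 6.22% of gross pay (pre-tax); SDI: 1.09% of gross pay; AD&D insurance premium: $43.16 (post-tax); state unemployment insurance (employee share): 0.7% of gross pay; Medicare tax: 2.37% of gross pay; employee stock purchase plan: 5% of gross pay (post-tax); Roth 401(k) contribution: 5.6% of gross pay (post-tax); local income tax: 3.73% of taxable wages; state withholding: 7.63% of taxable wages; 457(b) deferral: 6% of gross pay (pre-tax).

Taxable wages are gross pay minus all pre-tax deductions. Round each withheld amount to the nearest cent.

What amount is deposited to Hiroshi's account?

$692.63

Regular pay: 40 × $27.14 = $1085.60
Overtime pay: 2 × $27.14 × 1.5 = $81.42
Gross pay = $1085.60 + $81.42 = $1167.02
SIMPLE IRA contribution: $1167.02 × 0.0622 = $72.59
457(b) deferral: $1167.02 × 0.06 = $70.02
Pre-tax total = $72.59 + $70.02 = $142.61
Taxable wages = $1167.02 − $142.61 = $1024.41
State withholding: $1024.41 × 0.0763 = $78.16
Local income tax: $1024.41 × 0.0373 = $38.21
State unemployment insurance (employee share): $1167.02 × 0.007 = $8.17
SDI: $1167.02 × 0.0109 = $12.72
Medicare tax: $1167.02 × 0.0237 = $27.66
Roth 401(k) contribution: $1167.02 × 0.056 = $65.35
Employee stock purchase plan: $1167.02 × 0.05 = $58.35
AD&D insurance premium: $43.16
Total deductions = $72.59 + $70.02 + $78.16 + $38.21 + $8.17 + $12.72 + $27.66 + $65.35 + $58.35 + $43.16 = $474.39
Net pay = $1167.02 − $474.39 = $692.63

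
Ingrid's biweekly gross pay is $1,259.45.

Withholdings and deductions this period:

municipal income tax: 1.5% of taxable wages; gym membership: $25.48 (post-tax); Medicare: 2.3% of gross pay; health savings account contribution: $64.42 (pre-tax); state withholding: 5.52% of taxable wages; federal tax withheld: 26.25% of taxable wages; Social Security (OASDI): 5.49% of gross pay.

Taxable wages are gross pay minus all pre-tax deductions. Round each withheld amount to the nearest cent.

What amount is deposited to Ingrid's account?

$673.84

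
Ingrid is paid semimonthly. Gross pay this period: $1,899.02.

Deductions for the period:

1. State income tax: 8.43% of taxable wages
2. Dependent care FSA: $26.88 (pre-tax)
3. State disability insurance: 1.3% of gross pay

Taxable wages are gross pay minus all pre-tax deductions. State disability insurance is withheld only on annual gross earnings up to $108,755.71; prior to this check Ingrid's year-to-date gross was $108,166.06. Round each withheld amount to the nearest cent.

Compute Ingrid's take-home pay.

$1,706.65

Dependent care FSA: $26.88
Taxable wages = $1,899.02 − $26.88 = $1,872.14
State income tax: $1,872.14 × 0.0843 = $157.82
State disability insurance: only $108,755.71 − $108,166.06 = $589.65 of this check is subject → $589.65 × 0.013 = $7.67
Total deductions = $26.88 + $157.82 + $7.67 = $192.37
Net pay = $1,899.02 − $192.37 = $1,706.65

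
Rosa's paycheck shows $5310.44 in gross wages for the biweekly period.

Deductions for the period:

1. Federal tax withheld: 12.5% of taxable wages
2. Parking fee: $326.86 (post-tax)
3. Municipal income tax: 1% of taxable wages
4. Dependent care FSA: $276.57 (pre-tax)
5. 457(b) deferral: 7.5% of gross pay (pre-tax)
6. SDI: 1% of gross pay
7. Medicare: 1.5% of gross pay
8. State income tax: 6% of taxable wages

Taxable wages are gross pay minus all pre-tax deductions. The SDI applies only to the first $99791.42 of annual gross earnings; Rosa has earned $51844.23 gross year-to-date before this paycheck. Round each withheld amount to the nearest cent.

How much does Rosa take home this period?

457(b) deferral: $5310.44 × 0.075 = $398.28
Dependent care FSA: $276.57
Pre-tax total = $398.28 + $276.57 = $674.85
Taxable wages = $5310.44 − $674.85 = $4635.59
State income tax: $4635.59 × 0.06 = $278.14
Federal tax withheld: $4635.59 × 0.125 = $579.45
Municipal income tax: $4635.59 × 0.01 = $46.36
SDI: cap not yet reached, full $5310.44 is subject → $5310.44 × 0.01 = $53.10
Medicare: $5310.44 × 0.015 = $79.66
Parking fee: $326.86
Total deductions = $398.28 + $276.57 + $278.14 + $579.45 + $46.36 + $53.10 + $79.66 + $326.86 = $2038.42
Net pay = $5310.44 − $2038.42 = $3272.02

$3272.02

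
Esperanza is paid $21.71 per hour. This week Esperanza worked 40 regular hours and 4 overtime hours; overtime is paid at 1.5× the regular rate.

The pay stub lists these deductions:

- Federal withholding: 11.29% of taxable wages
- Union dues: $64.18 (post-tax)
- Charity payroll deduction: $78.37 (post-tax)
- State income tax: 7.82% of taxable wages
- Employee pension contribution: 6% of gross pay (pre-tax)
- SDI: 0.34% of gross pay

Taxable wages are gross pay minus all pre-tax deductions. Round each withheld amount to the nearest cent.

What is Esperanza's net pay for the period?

Regular pay: 40 × $21.71 = $868.40
Overtime pay: 4 × $21.71 × 1.5 = $130.26
Gross pay = $868.40 + $130.26 = $998.66
Employee pension contribution: $998.66 × 0.06 = $59.92
Taxable wages = $998.66 − $59.92 = $938.74
Federal withholding: $938.74 × 0.1129 = $105.98
State income tax: $938.74 × 0.0782 = $73.41
SDI: $998.66 × 0.0034 = $3.40
Charity payroll deduction: $78.37
Union dues: $64.18
Total deductions = $59.92 + $105.98 + $73.41 + $3.40 + $78.37 + $64.18 = $385.26
Net pay = $998.66 − $385.26 = $613.40

$613.40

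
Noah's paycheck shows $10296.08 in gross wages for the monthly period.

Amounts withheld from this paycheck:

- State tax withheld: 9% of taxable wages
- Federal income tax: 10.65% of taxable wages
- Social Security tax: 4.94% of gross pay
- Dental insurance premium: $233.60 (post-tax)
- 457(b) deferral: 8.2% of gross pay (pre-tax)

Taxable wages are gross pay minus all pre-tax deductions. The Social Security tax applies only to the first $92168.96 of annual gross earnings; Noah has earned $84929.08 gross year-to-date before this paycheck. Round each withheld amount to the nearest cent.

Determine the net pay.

457(b) deferral: $10296.08 × 0.082 = $844.28
Taxable wages = $10296.08 − $844.28 = $9451.80
State tax withheld: $9451.80 × 0.09 = $850.66
Federal income tax: $9451.80 × 0.1065 = $1006.62
Social Security tax: only $92168.96 − $84929.08 = $7239.88 of this check is subject → $7239.88 × 0.0494 = $357.65
Dental insurance premium: $233.60
Total deductions = $844.28 + $850.66 + $1006.62 + $357.65 + $233.60 = $3292.81
Net pay = $10296.08 − $3292.81 = $7003.27

$7003.27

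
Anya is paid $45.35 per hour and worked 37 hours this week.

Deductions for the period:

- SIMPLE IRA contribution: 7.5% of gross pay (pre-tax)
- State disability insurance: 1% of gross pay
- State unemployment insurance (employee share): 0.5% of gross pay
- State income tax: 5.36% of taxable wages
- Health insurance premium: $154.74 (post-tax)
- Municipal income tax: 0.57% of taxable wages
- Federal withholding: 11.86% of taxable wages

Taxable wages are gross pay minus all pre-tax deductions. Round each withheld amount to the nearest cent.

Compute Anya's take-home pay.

Gross pay: 37 × $45.35 = $1,677.95
SIMPLE IRA contribution: $1,677.95 × 0.075 = $125.85
Taxable wages = $1,677.95 − $125.85 = $1,552.10
Municipal income tax: $1,552.10 × 0.0057 = $8.85
Federal withholding: $1,552.10 × 0.1186 = $184.08
State income tax: $1,552.10 × 0.0536 = $83.19
State unemployment insurance (employee share): $1,677.95 × 0.005 = $8.39
State disability insurance: $1,677.95 × 0.01 = $16.78
Health insurance premium: $154.74
Total deductions = $125.85 + $8.85 + $184.08 + $83.19 + $8.39 + $16.78 + $154.74 = $581.88
Net pay = $1,677.95 − $581.88 = $1,096.07

$1,096.07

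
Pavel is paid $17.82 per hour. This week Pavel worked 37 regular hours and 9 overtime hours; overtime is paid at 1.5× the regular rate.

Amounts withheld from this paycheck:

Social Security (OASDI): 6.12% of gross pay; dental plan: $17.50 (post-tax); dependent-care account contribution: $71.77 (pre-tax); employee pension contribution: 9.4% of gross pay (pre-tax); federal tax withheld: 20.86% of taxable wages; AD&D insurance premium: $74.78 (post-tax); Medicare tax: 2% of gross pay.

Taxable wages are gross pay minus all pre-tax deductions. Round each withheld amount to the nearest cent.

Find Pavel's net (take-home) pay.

Regular pay: 37 × $17.82 = $659.34
Overtime pay: 9 × $17.82 × 1.5 = $240.57
Gross pay = $659.34 + $240.57 = $899.91
Dependent-care account contribution: $71.77
Employee pension contribution: $899.91 × 0.094 = $84.59
Pre-tax total = $71.77 + $84.59 = $156.36
Taxable wages = $899.91 − $156.36 = $743.55
Federal tax withheld: $743.55 × 0.2086 = $155.10
Social Security (OASDI): $899.91 × 0.0612 = $55.07
Medicare tax: $899.91 × 0.02 = $18.00
AD&D insurance premium: $74.78
Dental plan: $17.50
Total deductions = $71.77 + $84.59 + $155.10 + $55.07 + $18.00 + $74.78 + $17.50 = $476.81
Net pay = $899.91 − $476.81 = $423.10

$423.10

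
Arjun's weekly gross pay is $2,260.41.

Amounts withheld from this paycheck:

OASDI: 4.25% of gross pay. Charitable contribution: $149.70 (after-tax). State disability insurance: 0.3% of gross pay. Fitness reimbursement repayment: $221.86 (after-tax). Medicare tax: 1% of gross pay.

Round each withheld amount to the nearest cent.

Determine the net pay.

$1,763.40

State disability insurance: $2,260.41 × 0.003 = $6.78
OASDI: $2,260.41 × 0.0425 = $96.07
Medicare tax: $2,260.41 × 0.01 = $22.60
Fitness reimbursement repayment: $221.86
Charitable contribution: $149.70
Total deductions = $6.78 + $96.07 + $22.60 + $221.86 + $149.70 = $497.01
Net pay = $2,260.41 − $497.01 = $1,763.40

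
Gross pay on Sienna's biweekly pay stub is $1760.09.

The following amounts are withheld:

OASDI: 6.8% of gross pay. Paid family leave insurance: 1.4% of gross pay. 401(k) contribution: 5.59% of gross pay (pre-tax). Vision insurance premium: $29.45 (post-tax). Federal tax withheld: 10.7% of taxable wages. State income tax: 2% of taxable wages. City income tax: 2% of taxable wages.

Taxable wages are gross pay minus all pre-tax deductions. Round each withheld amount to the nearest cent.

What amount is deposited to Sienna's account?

$1243.66

401(k) contribution: $1760.09 × 0.0559 = $98.39
Taxable wages = $1760.09 − $98.39 = $1661.70
State income tax: $1661.70 × 0.02 = $33.23
Federal tax withheld: $1661.70 × 0.107 = $177.80
City income tax: $1661.70 × 0.02 = $33.23
Paid family leave insurance: $1760.09 × 0.014 = $24.64
OASDI: $1760.09 × 0.068 = $119.69
Vision insurance premium: $29.45
Total deductions = $98.39 + $33.23 + $177.80 + $33.23 + $24.64 + $119.69 + $29.45 = $516.43
Net pay = $1760.09 − $516.43 = $1243.66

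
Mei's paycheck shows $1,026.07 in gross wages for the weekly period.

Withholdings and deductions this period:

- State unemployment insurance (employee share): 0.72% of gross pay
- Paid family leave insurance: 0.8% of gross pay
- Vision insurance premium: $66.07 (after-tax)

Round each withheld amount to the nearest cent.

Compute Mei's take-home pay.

$944.40

Paid family leave insurance: $1,026.07 × 0.008 = $8.21
State unemployment insurance (employee share): $1,026.07 × 0.0072 = $7.39
Vision insurance premium: $66.07
Total deductions = $8.21 + $7.39 + $66.07 = $81.67
Net pay = $1,026.07 − $81.67 = $944.40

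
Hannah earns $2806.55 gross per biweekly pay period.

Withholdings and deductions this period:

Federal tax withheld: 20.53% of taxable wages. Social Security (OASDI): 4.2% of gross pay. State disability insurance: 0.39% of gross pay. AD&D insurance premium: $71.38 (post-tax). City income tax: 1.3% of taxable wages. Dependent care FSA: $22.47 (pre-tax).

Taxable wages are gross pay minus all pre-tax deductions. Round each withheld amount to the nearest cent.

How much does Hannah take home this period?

$1976.11

Dependent care FSA: $22.47
Taxable wages = $2806.55 − $22.47 = $2784.08
City income tax: $2784.08 × 0.013 = $36.19
Federal tax withheld: $2784.08 × 0.2053 = $571.57
Social Security (OASDI): $2806.55 × 0.042 = $117.88
State disability insurance: $2806.55 × 0.0039 = $10.95
AD&D insurance premium: $71.38
Total deductions = $22.47 + $36.19 + $571.57 + $117.88 + $10.95 + $71.38 = $830.44
Net pay = $2806.55 − $830.44 = $1976.11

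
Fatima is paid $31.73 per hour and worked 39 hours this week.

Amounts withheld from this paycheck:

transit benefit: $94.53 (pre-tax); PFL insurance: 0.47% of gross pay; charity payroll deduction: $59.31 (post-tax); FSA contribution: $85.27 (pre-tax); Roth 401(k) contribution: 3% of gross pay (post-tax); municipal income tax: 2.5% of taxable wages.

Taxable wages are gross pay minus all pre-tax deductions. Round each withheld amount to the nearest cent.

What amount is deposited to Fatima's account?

$928.98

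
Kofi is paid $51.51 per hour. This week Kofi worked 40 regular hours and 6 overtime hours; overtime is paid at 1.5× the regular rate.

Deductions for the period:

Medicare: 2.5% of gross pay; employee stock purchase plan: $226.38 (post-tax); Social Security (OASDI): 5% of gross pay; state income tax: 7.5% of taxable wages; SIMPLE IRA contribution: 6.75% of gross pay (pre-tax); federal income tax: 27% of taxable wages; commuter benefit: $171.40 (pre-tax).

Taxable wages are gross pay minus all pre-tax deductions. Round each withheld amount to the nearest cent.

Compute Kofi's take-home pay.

$1,013.67

Regular pay: 40 × $51.51 = $2,060.40
Overtime pay: 6 × $51.51 × 1.5 = $463.59
Gross pay = $2,060.40 + $463.59 = $2,523.99
Commuter benefit: $171.40
SIMPLE IRA contribution: $2,523.99 × 0.0675 = $170.37
Pre-tax total = $171.40 + $170.37 = $341.77
Taxable wages = $2,523.99 − $341.77 = $2,182.22
Federal income tax: $2,182.22 × 0.27 = $589.20
State income tax: $2,182.22 × 0.075 = $163.67
Social Security (OASDI): $2,523.99 × 0.05 = $126.20
Medicare: $2,523.99 × 0.025 = $63.10
Employee stock purchase plan: $226.38
Total deductions = $171.40 + $170.37 + $589.20 + $163.67 + $126.20 + $63.10 + $226.38 = $1,510.32
Net pay = $2,523.99 − $1,510.32 = $1,013.67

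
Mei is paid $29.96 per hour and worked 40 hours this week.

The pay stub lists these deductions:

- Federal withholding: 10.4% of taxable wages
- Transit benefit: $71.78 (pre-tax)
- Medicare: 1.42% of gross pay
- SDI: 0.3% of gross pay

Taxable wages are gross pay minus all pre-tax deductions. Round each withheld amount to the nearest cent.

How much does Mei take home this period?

Gross pay: 40 × $29.96 = $1,198.40
Transit benefit: $71.78
Taxable wages = $1,198.40 − $71.78 = $1,126.62
Federal withholding: $1,126.62 × 0.104 = $117.17
SDI: $1,198.40 × 0.003 = $3.60
Medicare: $1,198.40 × 0.0142 = $17.02
Total deductions = $71.78 + $117.17 + $3.60 + $17.02 = $209.57
Net pay = $1,198.40 − $209.57 = $988.83

$988.83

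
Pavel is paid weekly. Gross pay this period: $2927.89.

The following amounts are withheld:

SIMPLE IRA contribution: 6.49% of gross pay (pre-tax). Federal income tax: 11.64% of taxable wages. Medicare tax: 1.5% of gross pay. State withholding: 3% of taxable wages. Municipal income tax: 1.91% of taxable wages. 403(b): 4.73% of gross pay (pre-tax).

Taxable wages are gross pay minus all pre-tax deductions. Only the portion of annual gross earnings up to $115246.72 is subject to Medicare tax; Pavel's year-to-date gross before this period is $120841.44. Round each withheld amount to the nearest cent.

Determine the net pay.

$2169.18

403(b): $2927.89 × 0.0473 = $138.49
SIMPLE IRA contribution: $2927.89 × 0.0649 = $190.02
Pre-tax total = $138.49 + $190.02 = $328.51
Taxable wages = $2927.89 − $328.51 = $2599.38
State withholding: $2599.38 × 0.03 = $77.98
Municipal income tax: $2599.38 × 0.0191 = $49.65
Federal income tax: $2599.38 × 0.1164 = $302.57
Medicare tax: annual cap $115246.72 already reached (YTD $120841.44), so $0.00
Total deductions = $138.49 + $190.02 + $77.98 + $49.65 + $302.57 + $0.00 = $758.71
Net pay = $2927.89 − $758.71 = $2169.18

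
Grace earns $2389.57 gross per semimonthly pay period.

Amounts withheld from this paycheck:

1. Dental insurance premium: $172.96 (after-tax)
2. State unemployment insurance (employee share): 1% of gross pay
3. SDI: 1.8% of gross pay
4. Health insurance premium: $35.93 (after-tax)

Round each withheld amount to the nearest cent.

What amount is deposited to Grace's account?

SDI: $2389.57 × 0.018 = $43.01
State unemployment insurance (employee share): $2389.57 × 0.01 = $23.90
Dental insurance premium: $172.96
Health insurance premium: $35.93
Total deductions = $43.01 + $23.90 + $172.96 + $35.93 = $275.80
Net pay = $2389.57 − $275.80 = $2113.77

$2113.77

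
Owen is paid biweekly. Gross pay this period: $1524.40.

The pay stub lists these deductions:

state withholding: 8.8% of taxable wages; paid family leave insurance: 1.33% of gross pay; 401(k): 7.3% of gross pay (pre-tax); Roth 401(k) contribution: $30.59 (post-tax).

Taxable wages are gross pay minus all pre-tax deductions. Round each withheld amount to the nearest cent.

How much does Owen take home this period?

401(k): $1524.40 × 0.073 = $111.28
Taxable wages = $1524.40 − $111.28 = $1413.12
State withholding: $1413.12 × 0.088 = $124.35
Paid family leave insurance: $1524.40 × 0.0133 = $20.27
Roth 401(k) contribution: $30.59
Total deductions = $111.28 + $124.35 + $20.27 + $30.59 = $286.49
Net pay = $1524.40 − $286.49 = $1237.91

$1237.91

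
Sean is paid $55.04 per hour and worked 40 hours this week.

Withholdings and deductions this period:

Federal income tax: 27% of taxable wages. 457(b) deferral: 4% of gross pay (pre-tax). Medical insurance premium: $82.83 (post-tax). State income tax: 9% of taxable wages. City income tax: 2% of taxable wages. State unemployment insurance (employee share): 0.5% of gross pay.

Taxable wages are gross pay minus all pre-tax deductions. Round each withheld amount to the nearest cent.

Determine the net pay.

$1216.55

Gross pay: 40 × $55.04 = $2201.60
457(b) deferral: $2201.60 × 0.04 = $88.06
Taxable wages = $2201.60 − $88.06 = $2113.54
Federal income tax: $2113.54 × 0.27 = $570.66
City income tax: $2113.54 × 0.02 = $42.27
State income tax: $2113.54 × 0.09 = $190.22
State unemployment insurance (employee share): $2201.60 × 0.005 = $11.01
Medical insurance premium: $82.83
Total deductions = $88.06 + $570.66 + $42.27 + $190.22 + $11.01 + $82.83 = $985.05
Net pay = $2201.60 − $985.05 = $1216.55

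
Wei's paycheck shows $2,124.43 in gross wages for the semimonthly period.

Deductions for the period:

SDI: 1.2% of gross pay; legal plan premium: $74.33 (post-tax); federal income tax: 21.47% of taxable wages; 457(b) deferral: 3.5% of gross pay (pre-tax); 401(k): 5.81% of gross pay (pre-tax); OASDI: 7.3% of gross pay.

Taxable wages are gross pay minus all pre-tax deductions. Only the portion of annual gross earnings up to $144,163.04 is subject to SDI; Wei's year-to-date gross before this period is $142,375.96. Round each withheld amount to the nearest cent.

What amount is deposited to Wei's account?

$1,262.14

401(k): $2,124.43 × 0.0581 = $123.43
457(b) deferral: $2,124.43 × 0.035 = $74.36
Pre-tax total = $123.43 + $74.36 = $197.79
Taxable wages = $2,124.43 − $197.79 = $1,926.64
Federal income tax: $1,926.64 × 0.2147 = $413.65
OASDI: $2,124.43 × 0.073 = $155.08
SDI: only $144,163.04 − $142,375.96 = $1,787.08 of this check is subject → $1,787.08 × 0.012 = $21.44
Legal plan premium: $74.33
Total deductions = $123.43 + $74.36 + $413.65 + $155.08 + $21.44 + $74.33 = $862.29
Net pay = $2,124.43 − $862.29 = $1,262.14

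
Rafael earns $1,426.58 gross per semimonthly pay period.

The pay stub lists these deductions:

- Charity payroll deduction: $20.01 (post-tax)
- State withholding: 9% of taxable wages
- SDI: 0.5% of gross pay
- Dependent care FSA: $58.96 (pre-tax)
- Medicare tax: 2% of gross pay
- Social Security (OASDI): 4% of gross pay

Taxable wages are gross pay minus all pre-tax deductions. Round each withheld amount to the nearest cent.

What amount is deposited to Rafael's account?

Dependent care FSA: $58.96
Taxable wages = $1,426.58 − $58.96 = $1,367.62
State withholding: $1,367.62 × 0.09 = $123.09
Medicare tax: $1,426.58 × 0.02 = $28.53
Social Security (OASDI): $1,426.58 × 0.04 = $57.06
SDI: $1,426.58 × 0.005 = $7.13
Charity payroll deduction: $20.01
Total deductions = $58.96 + $123.09 + $28.53 + $57.06 + $7.13 + $20.01 = $294.78
Net pay = $1,426.58 − $294.78 = $1,131.80

$1,131.80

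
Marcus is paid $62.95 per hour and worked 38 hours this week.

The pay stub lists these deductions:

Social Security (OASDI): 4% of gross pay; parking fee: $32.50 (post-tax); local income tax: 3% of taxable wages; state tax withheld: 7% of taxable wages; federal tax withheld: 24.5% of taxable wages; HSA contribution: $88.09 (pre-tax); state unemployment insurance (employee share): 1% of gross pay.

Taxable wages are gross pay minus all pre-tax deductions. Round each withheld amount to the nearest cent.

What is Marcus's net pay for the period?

$1,357.03

Gross pay: 38 × $62.95 = $2,392.10
HSA contribution: $88.09
Taxable wages = $2,392.10 − $88.09 = $2,304.01
Federal tax withheld: $2,304.01 × 0.245 = $564.48
Local income tax: $2,304.01 × 0.03 = $69.12
State tax withheld: $2,304.01 × 0.07 = $161.28
State unemployment insurance (employee share): $2,392.10 × 0.01 = $23.92
Social Security (OASDI): $2,392.10 × 0.04 = $95.68
Parking fee: $32.50
Total deductions = $88.09 + $564.48 + $69.12 + $161.28 + $23.92 + $95.68 + $32.50 = $1,035.07
Net pay = $2,392.10 − $1,035.07 = $1,357.03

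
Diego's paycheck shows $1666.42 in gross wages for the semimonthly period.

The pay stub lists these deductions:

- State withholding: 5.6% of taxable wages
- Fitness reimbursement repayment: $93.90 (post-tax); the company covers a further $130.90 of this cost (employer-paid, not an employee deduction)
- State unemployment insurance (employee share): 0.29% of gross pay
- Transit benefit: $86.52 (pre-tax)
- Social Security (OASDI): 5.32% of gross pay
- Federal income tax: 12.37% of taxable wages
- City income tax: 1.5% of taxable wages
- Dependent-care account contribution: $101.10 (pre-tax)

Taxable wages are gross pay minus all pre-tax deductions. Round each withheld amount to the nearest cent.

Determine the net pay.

Dependent-care account contribution: $101.10
Transit benefit: $86.52
Pre-tax total = $101.10 + $86.52 = $187.62
Taxable wages = $1666.42 − $187.62 = $1478.80
State withholding: $1478.80 × 0.056 = $82.81
Federal income tax: $1478.80 × 0.1237 = $182.93
City income tax: $1478.80 × 0.015 = $22.18
Social Security (OASDI): $1666.42 × 0.0532 = $88.65
State unemployment insurance (employee share): $1666.42 × 0.0029 = $4.83
Fitness reimbursement repayment: $93.90
(Employer's $130.90 toward fitness reimbursement repayment is not withheld from the employee.)
Total deductions = $101.10 + $86.52 + $82.81 + $182.93 + $22.18 + $88.65 + $4.83 + $93.90 = $662.92
Net pay = $1666.42 − $662.92 = $1003.50

$1003.50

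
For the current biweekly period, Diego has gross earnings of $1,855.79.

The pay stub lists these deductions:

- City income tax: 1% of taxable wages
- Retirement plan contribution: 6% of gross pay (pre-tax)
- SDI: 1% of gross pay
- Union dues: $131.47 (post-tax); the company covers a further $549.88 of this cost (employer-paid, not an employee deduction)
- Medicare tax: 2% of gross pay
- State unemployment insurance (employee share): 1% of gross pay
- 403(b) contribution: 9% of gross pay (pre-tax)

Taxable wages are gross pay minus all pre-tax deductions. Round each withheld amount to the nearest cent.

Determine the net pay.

Retirement plan contribution: $1,855.79 × 0.06 = $111.35
403(b) contribution: $1,855.79 × 0.09 = $167.02
Pre-tax total = $111.35 + $167.02 = $278.37
Taxable wages = $1,855.79 − $278.37 = $1,577.42
City income tax: $1,577.42 × 0.01 = $15.77
SDI: $1,855.79 × 0.01 = $18.56
State unemployment insurance (employee share): $1,855.79 × 0.01 = $18.56
Medicare tax: $1,855.79 × 0.02 = $37.12
Union dues: $131.47
(Employer's $549.88 toward union dues is not withheld from the employee.)
Total deductions = $111.35 + $167.02 + $15.77 + $18.56 + $18.56 + $37.12 + $131.47 = $499.85
Net pay = $1,855.79 − $499.85 = $1,355.94

$1,355.94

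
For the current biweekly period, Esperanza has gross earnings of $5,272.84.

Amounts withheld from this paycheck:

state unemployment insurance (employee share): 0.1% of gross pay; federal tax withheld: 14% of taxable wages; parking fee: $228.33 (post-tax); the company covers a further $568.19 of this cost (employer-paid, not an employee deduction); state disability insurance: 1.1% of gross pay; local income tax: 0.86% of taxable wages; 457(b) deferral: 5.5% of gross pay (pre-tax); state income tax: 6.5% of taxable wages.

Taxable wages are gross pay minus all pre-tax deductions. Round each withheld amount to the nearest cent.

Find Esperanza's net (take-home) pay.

457(b) deferral: $5,272.84 × 0.055 = $290.01
Taxable wages = $5,272.84 − $290.01 = $4,982.83
State income tax: $4,982.83 × 0.065 = $323.88
Federal tax withheld: $4,982.83 × 0.14 = $697.60
Local income tax: $4,982.83 × 0.0086 = $42.85
State disability insurance: $5,272.84 × 0.011 = $58.00
State unemployment insurance (employee share): $5,272.84 × 0.001 = $5.27
Parking fee: $228.33
(Employer's $568.19 toward parking fee is not withheld from the employee.)
Total deductions = $290.01 + $323.88 + $697.60 + $42.85 + $58.00 + $5.27 + $228.33 = $1,645.94
Net pay = $5,272.84 − $1,645.94 = $3,626.90

$3,626.90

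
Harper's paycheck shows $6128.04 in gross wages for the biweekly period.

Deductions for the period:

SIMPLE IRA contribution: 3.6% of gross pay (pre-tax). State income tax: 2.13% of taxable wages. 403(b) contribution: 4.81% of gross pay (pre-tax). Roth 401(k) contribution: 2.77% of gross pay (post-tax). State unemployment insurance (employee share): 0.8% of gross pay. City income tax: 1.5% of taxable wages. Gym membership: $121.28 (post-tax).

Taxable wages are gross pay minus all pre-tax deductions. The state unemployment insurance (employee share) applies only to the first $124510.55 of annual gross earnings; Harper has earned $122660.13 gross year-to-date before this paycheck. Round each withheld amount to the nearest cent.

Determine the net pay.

$5103.10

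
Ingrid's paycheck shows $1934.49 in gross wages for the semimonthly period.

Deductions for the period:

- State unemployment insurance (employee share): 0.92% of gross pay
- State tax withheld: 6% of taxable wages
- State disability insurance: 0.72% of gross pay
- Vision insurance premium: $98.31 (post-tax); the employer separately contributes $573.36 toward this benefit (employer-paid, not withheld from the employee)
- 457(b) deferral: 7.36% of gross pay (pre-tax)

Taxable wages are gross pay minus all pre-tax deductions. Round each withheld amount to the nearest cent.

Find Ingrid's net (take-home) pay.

457(b) deferral: $1934.49 × 0.0736 = $142.38
Taxable wages = $1934.49 − $142.38 = $1792.11
State tax withheld: $1792.11 × 0.06 = $107.53
State unemployment insurance (employee share): $1934.49 × 0.0092 = $17.80
State disability insurance: $1934.49 × 0.0072 = $13.93
Vision insurance premium: $98.31
(Employer's $573.36 toward vision insurance premium is not withheld from the employee.)
Total deductions = $142.38 + $107.53 + $17.80 + $13.93 + $98.31 = $379.95
Net pay = $1934.49 − $379.95 = $1554.54

$1554.54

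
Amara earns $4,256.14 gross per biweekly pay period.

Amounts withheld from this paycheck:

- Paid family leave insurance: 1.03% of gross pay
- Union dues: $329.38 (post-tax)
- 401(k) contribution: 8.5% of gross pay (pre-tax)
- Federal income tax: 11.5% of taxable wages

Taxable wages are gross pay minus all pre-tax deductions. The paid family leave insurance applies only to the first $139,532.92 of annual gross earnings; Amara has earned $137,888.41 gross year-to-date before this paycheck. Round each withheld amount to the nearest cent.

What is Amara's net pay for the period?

401(k) contribution: $4,256.14 × 0.085 = $361.77
Taxable wages = $4,256.14 − $361.77 = $3,894.37
Federal income tax: $3,894.37 × 0.115 = $447.85
Paid family leave insurance: only $139,532.92 − $137,888.41 = $1,644.51 of this check is subject → $1,644.51 × 0.0103 = $16.94
Union dues: $329.38
Total deductions = $361.77 + $447.85 + $16.94 + $329.38 = $1,155.94
Net pay = $4,256.14 − $1,155.94 = $3,100.20

$3,100.20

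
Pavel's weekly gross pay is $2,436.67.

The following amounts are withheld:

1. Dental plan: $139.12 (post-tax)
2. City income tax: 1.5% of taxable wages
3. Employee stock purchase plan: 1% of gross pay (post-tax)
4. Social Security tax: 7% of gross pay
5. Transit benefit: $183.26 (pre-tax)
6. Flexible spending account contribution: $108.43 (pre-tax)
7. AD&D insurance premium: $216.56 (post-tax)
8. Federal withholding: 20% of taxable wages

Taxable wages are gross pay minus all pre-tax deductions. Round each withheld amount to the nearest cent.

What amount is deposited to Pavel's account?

Flexible spending account contribution: $108.43
Transit benefit: $183.26
Pre-tax total = $108.43 + $183.26 = $291.69
Taxable wages = $2,436.67 − $291.69 = $2,144.98
Federal withholding: $2,144.98 × 0.2 = $429.00
City income tax: $2,144.98 × 0.015 = $32.17
Social Security tax: $2,436.67 × 0.07 = $170.57
Employee stock purchase plan: $2,436.67 × 0.01 = $24.37
Dental plan: $139.12
AD&D insurance premium: $216.56
Total deductions = $108.43 + $183.26 + $429.00 + $32.17 + $170.57 + $24.37 + $139.12 + $216.56 = $1,303.48
Net pay = $2,436.67 − $1,303.48 = $1,133.19

$1,133.19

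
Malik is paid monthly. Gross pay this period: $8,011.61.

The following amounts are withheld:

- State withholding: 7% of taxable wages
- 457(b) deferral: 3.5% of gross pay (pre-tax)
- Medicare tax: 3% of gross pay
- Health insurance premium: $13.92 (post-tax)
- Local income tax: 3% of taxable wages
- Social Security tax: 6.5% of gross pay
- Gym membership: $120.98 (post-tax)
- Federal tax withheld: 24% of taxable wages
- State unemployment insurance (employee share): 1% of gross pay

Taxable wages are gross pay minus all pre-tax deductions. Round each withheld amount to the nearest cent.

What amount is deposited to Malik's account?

$4,126.47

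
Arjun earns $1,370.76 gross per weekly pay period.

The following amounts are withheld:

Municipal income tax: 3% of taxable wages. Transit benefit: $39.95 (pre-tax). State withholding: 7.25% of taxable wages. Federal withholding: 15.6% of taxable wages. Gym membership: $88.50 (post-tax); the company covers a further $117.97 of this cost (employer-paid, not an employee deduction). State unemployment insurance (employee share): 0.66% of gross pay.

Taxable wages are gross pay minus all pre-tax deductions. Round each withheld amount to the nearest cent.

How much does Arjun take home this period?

$889.25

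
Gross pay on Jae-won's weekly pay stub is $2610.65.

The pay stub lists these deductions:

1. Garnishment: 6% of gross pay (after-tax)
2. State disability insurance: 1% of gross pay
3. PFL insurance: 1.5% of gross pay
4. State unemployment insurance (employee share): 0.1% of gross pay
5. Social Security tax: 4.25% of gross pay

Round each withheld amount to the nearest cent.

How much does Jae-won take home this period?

State unemployment insurance (employee share): $2610.65 × 0.001 = $2.61
PFL insurance: $2610.65 × 0.015 = $39.16
State disability insurance: $2610.65 × 0.01 = $26.11
Social Security tax: $2610.65 × 0.0425 = $110.95
Garnishment: $2610.65 × 0.06 = $156.64
Total deductions = $2.61 + $39.16 + $26.11 + $110.95 + $156.64 = $335.47
Net pay = $2610.65 − $335.47 = $2275.18

$2275.18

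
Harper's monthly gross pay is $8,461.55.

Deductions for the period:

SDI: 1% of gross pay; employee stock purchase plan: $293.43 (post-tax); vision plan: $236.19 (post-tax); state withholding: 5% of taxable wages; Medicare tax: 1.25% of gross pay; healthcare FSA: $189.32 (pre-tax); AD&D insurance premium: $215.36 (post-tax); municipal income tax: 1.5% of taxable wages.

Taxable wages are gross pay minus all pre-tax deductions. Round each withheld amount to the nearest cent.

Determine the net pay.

$6,799.17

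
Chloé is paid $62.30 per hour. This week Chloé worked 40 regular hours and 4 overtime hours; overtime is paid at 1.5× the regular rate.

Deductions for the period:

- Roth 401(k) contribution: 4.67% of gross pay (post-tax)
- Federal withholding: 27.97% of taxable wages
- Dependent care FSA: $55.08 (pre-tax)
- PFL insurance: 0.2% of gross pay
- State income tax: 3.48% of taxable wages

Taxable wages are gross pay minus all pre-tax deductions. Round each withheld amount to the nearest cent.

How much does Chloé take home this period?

Regular pay: 40 × $62.30 = $2492.00
Overtime pay: 4 × $62.30 × 1.5 = $373.80
Gross pay = $2492.00 + $373.80 = $2865.80
Dependent care FSA: $55.08
Taxable wages = $2865.80 − $55.08 = $2810.72
Federal withholding: $2810.72 × 0.2797 = $786.16
State income tax: $2810.72 × 0.0348 = $97.81
PFL insurance: $2865.80 × 0.002 = $5.73
Roth 401(k) contribution: $2865.80 × 0.0467 = $133.83
Total deductions = $55.08 + $786.16 + $97.81 + $5.73 + $133.83 = $1078.61
Net pay = $2865.80 − $1078.61 = $1787.19

$1787.19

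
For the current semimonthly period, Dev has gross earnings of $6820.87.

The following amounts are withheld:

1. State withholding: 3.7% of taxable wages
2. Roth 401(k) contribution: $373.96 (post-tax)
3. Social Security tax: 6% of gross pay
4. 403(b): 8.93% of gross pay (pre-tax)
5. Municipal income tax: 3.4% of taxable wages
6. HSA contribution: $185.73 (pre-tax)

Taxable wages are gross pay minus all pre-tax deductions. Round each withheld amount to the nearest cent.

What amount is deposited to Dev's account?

403(b): $6820.87 × 0.0893 = $609.10
HSA contribution: $185.73
Pre-tax total = $609.10 + $185.73 = $794.83
Taxable wages = $6820.87 − $794.83 = $6026.04
State withholding: $6026.04 × 0.037 = $222.96
Municipal income tax: $6026.04 × 0.034 = $204.89
Social Security tax: $6820.87 × 0.06 = $409.25
Roth 401(k) contribution: $373.96
Total deductions = $609.10 + $185.73 + $222.96 + $204.89 + $409.25 + $373.96 = $2005.89
Net pay = $6820.87 − $2005.89 = $4814.98

$4814.98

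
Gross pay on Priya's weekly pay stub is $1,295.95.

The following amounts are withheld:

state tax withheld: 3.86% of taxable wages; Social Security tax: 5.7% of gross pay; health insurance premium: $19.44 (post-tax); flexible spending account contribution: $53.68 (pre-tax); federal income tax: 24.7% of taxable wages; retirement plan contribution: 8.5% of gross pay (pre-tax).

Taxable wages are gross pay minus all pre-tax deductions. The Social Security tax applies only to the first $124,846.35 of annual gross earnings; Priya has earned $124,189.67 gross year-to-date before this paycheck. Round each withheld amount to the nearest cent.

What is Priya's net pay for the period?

Flexible spending account contribution: $53.68
Retirement plan contribution: $1,295.95 × 0.085 = $110.16
Pre-tax total = $53.68 + $110.16 = $163.84
Taxable wages = $1,295.95 − $163.84 = $1,132.11
State tax withheld: $1,132.11 × 0.0386 = $43.70
Federal income tax: $1,132.11 × 0.247 = $279.63
Social Security tax: only $124,846.35 − $124,189.67 = $656.68 of this check is subject → $656.68 × 0.057 = $37.43
Health insurance premium: $19.44
Total deductions = $53.68 + $110.16 + $43.70 + $279.63 + $37.43 + $19.44 = $544.04
Net pay = $1,295.95 − $544.04 = $751.91

$751.91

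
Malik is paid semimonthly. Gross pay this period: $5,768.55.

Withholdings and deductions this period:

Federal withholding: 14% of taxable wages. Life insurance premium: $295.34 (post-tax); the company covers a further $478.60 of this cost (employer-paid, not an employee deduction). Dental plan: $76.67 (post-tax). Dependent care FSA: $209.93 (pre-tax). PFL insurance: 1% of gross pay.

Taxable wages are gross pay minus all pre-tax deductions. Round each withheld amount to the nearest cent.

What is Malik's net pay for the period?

$4,350.71

Dependent care FSA: $209.93
Taxable wages = $5,768.55 − $209.93 = $5,558.62
Federal withholding: $5,558.62 × 0.14 = $778.21
PFL insurance: $5,768.55 × 0.01 = $57.69
Life insurance premium: $295.34
Dental plan: $76.67
(Employer's $478.60 toward life insurance premium is not withheld from the employee.)
Total deductions = $209.93 + $778.21 + $57.69 + $295.34 + $76.67 = $1,417.84
Net pay = $5,768.55 − $1,417.84 = $4,350.71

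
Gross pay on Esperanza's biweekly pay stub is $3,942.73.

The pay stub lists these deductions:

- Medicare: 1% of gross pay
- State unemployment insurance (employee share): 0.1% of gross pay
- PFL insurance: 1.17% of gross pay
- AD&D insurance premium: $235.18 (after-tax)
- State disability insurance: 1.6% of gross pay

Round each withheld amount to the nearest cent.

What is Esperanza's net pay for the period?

State disability insurance: $3,942.73 × 0.016 = $63.08
State unemployment insurance (employee share): $3,942.73 × 0.001 = $3.94
Medicare: $3,942.73 × 0.01 = $39.43
PFL insurance: $3,942.73 × 0.0117 = $46.13
AD&D insurance premium: $235.18
Total deductions = $63.08 + $3.94 + $39.43 + $46.13 + $235.18 = $387.76
Net pay = $3,942.73 − $387.76 = $3,554.97

$3,554.97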